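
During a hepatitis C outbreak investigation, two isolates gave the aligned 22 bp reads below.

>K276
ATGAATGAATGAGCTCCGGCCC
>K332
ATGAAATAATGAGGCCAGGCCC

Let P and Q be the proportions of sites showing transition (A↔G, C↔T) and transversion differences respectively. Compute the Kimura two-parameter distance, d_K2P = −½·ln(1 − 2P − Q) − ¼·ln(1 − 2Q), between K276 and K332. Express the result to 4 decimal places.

The sequences differ at positions 6 (T/A, transversion), 7 (G/T, transversion), 14 (C/G, transversion), 15 (T/C, transition), 17 (C/A, transversion).
Of the 5 differences, 1 transition and 4 transversions over 22 sites: P = 1/22 = 0.045455, Q = 4/22 = 0.181818.
d = −0.5·ln(0.727272) − 0.25·ln(0.636364) = −0.5·(-0.318455) − 0.25·(-0.451985) = 0.2722.

0.2722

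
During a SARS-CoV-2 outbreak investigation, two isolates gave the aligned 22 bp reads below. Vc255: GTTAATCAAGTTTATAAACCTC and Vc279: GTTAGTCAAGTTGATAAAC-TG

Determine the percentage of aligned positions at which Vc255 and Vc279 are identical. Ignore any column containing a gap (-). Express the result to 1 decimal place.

85.7%

Excluding the 1 gap column leaves 21 comparable sites.
Differing sites — 5:A/G; 13:T/G; 22:C/G.
18 of the 21 comparable sites match, so the percent identity is 18/21 × 100 = 85.7%.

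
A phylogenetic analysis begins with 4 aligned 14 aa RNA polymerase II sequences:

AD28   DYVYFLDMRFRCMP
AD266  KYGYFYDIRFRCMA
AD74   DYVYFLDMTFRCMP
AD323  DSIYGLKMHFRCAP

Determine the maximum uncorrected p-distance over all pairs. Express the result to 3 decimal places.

0.714

Pairwise Hamming distances:
  AD28 vs AD266: 5
  AD28 vs AD74: 1
  AD28 vs AD323: 6
  AD266 vs AD74: 6
  AD266 vs AD323: 10
  AD74 vs AD323: 6
The largest is 10 mismatches, between AD266 and AD323; p = 10/14 = 0.714.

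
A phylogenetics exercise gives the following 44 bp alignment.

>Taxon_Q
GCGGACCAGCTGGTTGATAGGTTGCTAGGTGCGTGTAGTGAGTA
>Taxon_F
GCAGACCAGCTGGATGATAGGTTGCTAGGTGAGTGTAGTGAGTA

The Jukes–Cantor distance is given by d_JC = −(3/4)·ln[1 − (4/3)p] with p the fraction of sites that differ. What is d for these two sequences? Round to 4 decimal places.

0.0715

Mismatches occur at site 3 (G↔A), site 14 (T↔A), site 32 (C↔A).
p = 3/44 = 0.068182.
d = −0.75 · ln(1 − (4/3)·0.068182) = −0.75 · ln(0.909091) = −0.75 · (-0.095310) = 0.0715.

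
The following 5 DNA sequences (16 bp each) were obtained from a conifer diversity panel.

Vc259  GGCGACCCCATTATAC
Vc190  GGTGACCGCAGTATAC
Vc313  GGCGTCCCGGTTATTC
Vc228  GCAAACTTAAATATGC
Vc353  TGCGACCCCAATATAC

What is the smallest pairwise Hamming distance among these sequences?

2

Pairwise Hamming distances:
  Vc259 vs Vc190: 3
  Vc259 vs Vc313: 4
  Vc259 vs Vc228: 8
  Vc259 vs Vc353: 2
  Vc190 vs Vc313: 7
  Vc190 vs Vc228: 8
  Vc190 vs Vc353: 4
  Vc313 vs Vc228: 10
  Vc313 vs Vc353: 6
  Vc228 vs Vc353: 8
The smallest is 2, between Vc259 and Vc353.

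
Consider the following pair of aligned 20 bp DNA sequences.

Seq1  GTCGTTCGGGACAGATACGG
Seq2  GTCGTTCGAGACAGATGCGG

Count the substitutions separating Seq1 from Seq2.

2

Mismatches occur at site 9 (G/A), site 17 (A/G).
That gives 2 mismatches out of 20 aligned sites, so the Hamming distance is 2.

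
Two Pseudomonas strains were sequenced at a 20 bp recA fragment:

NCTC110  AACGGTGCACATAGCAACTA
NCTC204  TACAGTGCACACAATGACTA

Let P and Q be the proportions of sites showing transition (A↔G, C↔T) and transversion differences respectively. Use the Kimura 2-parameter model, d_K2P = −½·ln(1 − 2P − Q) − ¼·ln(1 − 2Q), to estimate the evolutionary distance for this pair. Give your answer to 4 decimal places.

Differing sites — 1:A/T (Tv); 4:G/A (Ti); 12:T/C (Ti); 14:G/A (Ti); 15:C/T (Ti); 16:A/G (Ti).
Of the 6 differences, 5 transitions and 1 transversion over 20 sites: P = 5/20 = 0.250000, Q = 1/20 = 0.050000.
d = −0.5·ln(0.450000) − 0.25·ln(0.900000) = −0.5·(-0.798508) − 0.25·(-0.105361) = 0.4256.

0.4256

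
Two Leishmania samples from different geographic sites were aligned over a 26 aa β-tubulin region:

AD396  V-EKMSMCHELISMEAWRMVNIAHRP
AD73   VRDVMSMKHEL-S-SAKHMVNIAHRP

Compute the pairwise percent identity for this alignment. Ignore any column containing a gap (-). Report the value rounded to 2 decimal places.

73.91%

Excluding the 3 gap columns leaves 23 comparable sites.
Mismatches occur at site 3 (E↔D), site 4 (K↔V), site 8 (C↔K), site 15 (E↔S), site 17 (W↔K), site 18 (R↔H).
17 of the 23 comparable sites match, so the percent identity is 17/23 × 100 = 73.91%.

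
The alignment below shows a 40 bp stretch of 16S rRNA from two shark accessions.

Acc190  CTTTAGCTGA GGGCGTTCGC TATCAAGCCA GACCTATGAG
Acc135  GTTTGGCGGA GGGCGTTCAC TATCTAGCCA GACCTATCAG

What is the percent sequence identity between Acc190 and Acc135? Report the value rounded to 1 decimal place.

Mismatches occur at site 1 (C→G), site 5 (A→G), site 8 (T→G), site 19 (G→A), site 25 (A→T), site 38 (G→C).
34 of the 40 sites match, so the percent identity is 34/40 × 100 = 85.0%.

85.0%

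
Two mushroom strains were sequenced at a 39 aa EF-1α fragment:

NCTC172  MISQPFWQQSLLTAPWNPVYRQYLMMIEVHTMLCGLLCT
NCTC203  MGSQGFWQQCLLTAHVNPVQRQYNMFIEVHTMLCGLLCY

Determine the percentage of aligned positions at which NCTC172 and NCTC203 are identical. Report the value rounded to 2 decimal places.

Differing sites — 2:I/G; 5:P/G; 10:S/C; 15:P/H; 16:W/V; 20:Y/Q; 24:L/N; 26:M/F; 39:T/Y.
30 of the 39 sites match, so the percent identity is 30/39 × 100 = 76.92%.

76.92%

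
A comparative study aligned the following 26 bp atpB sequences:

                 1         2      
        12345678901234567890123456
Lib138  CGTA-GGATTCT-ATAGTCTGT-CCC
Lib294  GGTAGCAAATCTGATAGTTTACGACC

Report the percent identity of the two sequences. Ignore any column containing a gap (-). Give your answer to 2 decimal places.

65.22%

Excluding the 3 gap columns leaves 23 comparable sites.
Mismatches occur at site 1 (C/G), site 6 (G/C), site 7 (G/A), site 9 (T/A), site 19 (C/T), site 21 (G/A), site 22 (T/C), site 24 (C/A).
15 of the 23 comparable sites match, so the percent identity is 15/23 × 100 = 65.22%.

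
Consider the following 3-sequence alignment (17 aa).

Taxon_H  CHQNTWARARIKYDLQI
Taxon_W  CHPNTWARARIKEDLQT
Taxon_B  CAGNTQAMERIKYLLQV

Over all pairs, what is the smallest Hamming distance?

Pairwise Hamming distances:
  Taxon_H vs Taxon_W: 3
  Taxon_H vs Taxon_B: 7
  Taxon_W vs Taxon_B: 8
The smallest is 3, between Taxon_H and Taxon_W.

3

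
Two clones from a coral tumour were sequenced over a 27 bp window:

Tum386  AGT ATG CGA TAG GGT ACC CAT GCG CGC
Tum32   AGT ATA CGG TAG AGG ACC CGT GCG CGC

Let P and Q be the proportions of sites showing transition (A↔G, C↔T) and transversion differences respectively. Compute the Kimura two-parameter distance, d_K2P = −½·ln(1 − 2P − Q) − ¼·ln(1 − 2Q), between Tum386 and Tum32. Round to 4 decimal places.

Mismatches occur at site 6 (G→A, transition), site 9 (A→G, transition), site 13 (G→A, transition), site 15 (T→G, transversion), site 20 (A→G, transition).
Of the 5 differences, 4 transitions and 1 transversion over 27 sites: P = 4/27 = 0.148148, Q = 1/27 = 0.037037.
d = −0.5·ln(0.666667) − 0.25·ln(0.925926) = −0.5·(-0.405465) − 0.25·(-0.076961) = 0.2220.

0.2220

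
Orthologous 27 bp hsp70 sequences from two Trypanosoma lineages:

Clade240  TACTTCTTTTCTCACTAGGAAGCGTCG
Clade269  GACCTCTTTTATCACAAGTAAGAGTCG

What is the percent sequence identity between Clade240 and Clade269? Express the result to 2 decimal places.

Differing sites — 1:T/G; 4:T/C; 11:C/A; 16:T/A; 19:G/T; 23:C/A.
21 of the 27 sites match, so the percent identity is 21/27 × 100 = 77.78%.

77.78%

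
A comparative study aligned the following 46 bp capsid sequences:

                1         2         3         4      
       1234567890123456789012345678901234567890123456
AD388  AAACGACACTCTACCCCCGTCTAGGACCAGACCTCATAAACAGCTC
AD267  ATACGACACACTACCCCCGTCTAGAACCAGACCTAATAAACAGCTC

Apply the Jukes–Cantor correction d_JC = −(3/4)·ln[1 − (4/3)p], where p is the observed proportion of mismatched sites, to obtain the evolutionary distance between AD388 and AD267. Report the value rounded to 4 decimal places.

The sequences differ at positions 2 (A/T), 10 (T/A), 25 (G/A), 35 (C/A).
p = 4/46 = 0.086957.
d = −0.75 · ln(1 − (4/3)·0.086957) = −0.75 · ln(0.884057) = −0.75 · (-0.123234) = 0.0924.

0.0924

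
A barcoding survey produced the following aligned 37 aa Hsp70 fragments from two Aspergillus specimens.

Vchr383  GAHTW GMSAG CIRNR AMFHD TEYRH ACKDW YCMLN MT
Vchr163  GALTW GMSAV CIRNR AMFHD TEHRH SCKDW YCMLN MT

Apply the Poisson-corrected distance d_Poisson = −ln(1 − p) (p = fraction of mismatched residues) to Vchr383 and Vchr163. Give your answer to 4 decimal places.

0.1144

The sequences differ at positions 3 (H/L), 10 (G/V), 23 (Y/H), 26 (A/S).
p = 4/37 = 0.108108.
d = −ln(1 − 0.108108) = −ln(0.891892) = 0.1144.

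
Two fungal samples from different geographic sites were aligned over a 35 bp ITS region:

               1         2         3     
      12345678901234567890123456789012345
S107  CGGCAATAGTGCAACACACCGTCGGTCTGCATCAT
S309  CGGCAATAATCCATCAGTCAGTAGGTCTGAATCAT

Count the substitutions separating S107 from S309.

8

Differing sites — 9:G/A; 11:G/C; 14:A/T; 17:C/G; 18:A/T; 20:C/A; 23:C/A; 30:C/A.
That gives 8 mismatches out of 35 aligned sites, so the Hamming distance is 8.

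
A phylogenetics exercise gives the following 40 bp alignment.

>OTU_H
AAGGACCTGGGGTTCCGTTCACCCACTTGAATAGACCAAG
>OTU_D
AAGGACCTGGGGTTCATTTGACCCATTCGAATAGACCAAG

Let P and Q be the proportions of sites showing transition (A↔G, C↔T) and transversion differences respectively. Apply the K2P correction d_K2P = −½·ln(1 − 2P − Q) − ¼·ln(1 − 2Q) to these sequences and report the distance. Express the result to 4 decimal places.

0.1368

Mismatches occur at site 16 (C/A, transversion), site 17 (G/T, transversion), site 20 (C/G, transversion), site 26 (C/T, transition), site 28 (T/C, transition).
Of the 5 differences, 2 transitions and 3 transversions over 40 sites: P = 2/40 = 0.050000, Q = 3/40 = 0.075000.
d = −0.5·ln(0.825000) − 0.25·ln(0.850000) = −0.5·(-0.192372) − 0.25·(-0.162519) = 0.1368.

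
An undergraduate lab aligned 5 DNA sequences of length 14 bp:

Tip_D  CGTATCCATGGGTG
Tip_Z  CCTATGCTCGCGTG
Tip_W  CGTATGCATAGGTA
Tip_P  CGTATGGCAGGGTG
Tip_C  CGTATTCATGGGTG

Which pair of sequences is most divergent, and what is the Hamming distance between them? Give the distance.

6

Pairwise Hamming distances:
  Tip_D vs Tip_Z: 5
  Tip_D vs Tip_W: 3
  Tip_D vs Tip_P: 4
  Tip_D vs Tip_C: 1
  Tip_Z vs Tip_W: 6
  Tip_Z vs Tip_P: 5
  Tip_Z vs Tip_C: 5
  Tip_W vs Tip_P: 5
  Tip_W vs Tip_C: 3
  Tip_P vs Tip_C: 4
The largest is 6, between Tip_Z and Tip_W.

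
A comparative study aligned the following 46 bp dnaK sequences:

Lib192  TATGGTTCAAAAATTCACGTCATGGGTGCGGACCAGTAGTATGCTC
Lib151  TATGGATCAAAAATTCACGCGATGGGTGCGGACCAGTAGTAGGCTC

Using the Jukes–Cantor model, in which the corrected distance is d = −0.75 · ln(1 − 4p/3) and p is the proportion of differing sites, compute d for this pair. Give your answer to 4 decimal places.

0.0924

The sequences differ at positions 6 (T/A), 20 (T/C), 21 (C/G), 42 (T/G).
p = 4/46 = 0.086957.
d = −0.75 · ln(1 − (4/3)·0.086957) = −0.75 · ln(0.884057) = −0.75 · (-0.123234) = 0.0924.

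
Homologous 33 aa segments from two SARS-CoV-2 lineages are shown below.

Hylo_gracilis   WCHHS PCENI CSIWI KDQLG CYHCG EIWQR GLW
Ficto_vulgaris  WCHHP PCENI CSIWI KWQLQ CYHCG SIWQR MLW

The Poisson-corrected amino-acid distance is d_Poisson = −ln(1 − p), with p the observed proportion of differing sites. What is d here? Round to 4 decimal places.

Differing sites — 5:S/P; 17:D/W; 20:G/Q; 26:E/S; 31:G/M.
p = 5/33 = 0.151515.
d = −ln(1 − 0.151515) = −ln(0.848485) = 0.1643.

0.1643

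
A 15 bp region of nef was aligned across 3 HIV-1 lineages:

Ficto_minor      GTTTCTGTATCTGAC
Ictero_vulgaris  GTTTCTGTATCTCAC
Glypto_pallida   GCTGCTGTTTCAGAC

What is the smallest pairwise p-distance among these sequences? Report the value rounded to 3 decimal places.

0.067

Pairwise Hamming distances:
  Ficto_minor vs Ictero_vulgaris: 1
  Ficto_minor vs Glypto_pallida: 4
  Ictero_vulgaris vs Glypto_pallida: 5
The smallest is 1 mismatch, between Ficto_minor and Ictero_vulgaris; p = 1/15 = 0.067.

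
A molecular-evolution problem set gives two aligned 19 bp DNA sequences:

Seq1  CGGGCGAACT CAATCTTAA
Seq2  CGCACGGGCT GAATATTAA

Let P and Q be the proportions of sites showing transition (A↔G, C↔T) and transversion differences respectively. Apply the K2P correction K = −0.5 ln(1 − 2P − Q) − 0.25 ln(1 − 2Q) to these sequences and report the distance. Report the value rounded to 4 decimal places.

Mismatches occur at site 3 (G/C, transversion), site 4 (G/A, transition), site 7 (A/G, transition), site 8 (A/G, transition), site 11 (C/G, transversion), site 15 (C/A, transversion).
Of the 6 differences, 3 transitions and 3 transversions over 19 sites: P = 3/19 = 0.157895, Q = 3/19 = 0.157895.
d = −0.5·ln(0.526315) − 0.25·ln(0.684210) = −0.5·(-0.641855) − 0.25·(-0.379490) = 0.4158.

0.4158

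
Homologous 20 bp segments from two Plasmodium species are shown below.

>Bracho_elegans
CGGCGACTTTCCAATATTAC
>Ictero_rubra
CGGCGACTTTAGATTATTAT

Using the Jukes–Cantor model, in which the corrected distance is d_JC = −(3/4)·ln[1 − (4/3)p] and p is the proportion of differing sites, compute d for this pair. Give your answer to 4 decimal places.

Mismatches occur at site 11 (C→A), site 12 (C→G), site 14 (A→T), site 20 (C→T).
p = 4/20 = 0.200000.
d = −0.75 · ln(1 − (4/3)·0.200000) = −0.75 · ln(0.733333) = −0.75 · (-0.310155) = 0.2326.

0.2326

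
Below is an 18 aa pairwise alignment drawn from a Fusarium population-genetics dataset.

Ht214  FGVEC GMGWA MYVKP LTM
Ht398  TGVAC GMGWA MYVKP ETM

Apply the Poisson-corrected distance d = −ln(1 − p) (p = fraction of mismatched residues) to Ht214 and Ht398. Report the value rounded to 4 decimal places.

Mismatches occur at site 1 (F↔T), site 4 (E↔A), site 16 (L↔E).
p = 3/18 = 0.166667.
d = −ln(1 − 0.166667) = −ln(0.833333) = 0.1823.

0.1823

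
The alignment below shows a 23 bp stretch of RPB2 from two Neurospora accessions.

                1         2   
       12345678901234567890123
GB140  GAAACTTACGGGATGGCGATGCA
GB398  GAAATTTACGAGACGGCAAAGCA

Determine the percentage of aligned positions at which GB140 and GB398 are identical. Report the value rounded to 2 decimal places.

Mismatches occur at site 5 (C→T), site 11 (G→A), site 14 (T→C), site 18 (G→A), site 20 (T→A).
18 of the 23 sites match, so the percent identity is 18/23 × 100 = 78.26%.

78.26%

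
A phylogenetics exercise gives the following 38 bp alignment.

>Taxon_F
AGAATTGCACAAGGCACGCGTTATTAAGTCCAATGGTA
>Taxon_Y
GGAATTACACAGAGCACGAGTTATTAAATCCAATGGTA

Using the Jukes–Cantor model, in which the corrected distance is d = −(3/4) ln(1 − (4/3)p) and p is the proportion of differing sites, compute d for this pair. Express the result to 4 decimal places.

The sequences differ at positions 1 (A/G), 7 (G/A), 12 (A/G), 13 (G/A), 19 (C/A), 28 (G/A).
p = 6/38 = 0.157895.
d = −0.75 · ln(1 − (4/3)·0.157895) = −0.75 · ln(0.789473) = −0.75 · (-0.236390) = 0.1773.

0.1773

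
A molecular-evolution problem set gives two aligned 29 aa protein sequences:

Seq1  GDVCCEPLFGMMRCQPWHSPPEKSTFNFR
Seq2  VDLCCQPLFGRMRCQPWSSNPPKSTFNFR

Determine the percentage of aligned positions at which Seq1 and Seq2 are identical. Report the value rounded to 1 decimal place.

75.9%

The sequences differ at positions 1 (G/V), 3 (V/L), 6 (E/Q), 11 (M/R), 18 (H/S), 20 (P/N), 22 (E/P).
22 of the 29 sites match, so the percent identity is 22/29 × 100 = 75.9%.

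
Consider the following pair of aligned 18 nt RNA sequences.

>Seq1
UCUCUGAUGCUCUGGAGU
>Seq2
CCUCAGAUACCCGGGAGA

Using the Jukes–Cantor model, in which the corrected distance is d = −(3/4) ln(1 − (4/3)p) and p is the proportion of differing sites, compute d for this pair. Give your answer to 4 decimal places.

0.4408

Mismatches occur at site 1 (U↔C), site 5 (U↔A), site 9 (G↔A), site 11 (U↔C), site 13 (U↔G), site 18 (U↔A).
p = 6/18 = 0.333333.
d = −0.75 · ln(1 − (4/3)·0.333333) = −0.75 · ln(0.555556) = −0.75 · (-0.587786) = 0.4408.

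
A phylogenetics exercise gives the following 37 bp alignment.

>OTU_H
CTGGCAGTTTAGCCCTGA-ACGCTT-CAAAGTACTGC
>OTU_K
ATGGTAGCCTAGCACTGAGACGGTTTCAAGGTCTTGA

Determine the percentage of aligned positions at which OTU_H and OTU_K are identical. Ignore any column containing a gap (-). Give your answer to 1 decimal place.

71.4%

Excluding the 2 gap columns leaves 35 comparable sites.
Mismatches occur at site 1 (C/A), site 5 (C/T), site 8 (T/C), site 9 (T/C), site 14 (C/A), site 23 (C/G), site 30 (A/G), site 33 (A/C), site 34 (C/T), site 37 (C/A).
25 of the 35 comparable sites match, so the percent identity is 25/35 × 100 = 71.4%.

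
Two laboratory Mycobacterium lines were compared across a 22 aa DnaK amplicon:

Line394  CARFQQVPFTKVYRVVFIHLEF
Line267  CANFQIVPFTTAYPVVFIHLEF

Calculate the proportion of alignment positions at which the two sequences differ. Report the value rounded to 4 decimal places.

Differing sites — 3:R/N; 6:Q/I; 11:K/T; 12:V/A; 14:R/P.
There are 5 differences over 22 sites, so p = 5/22 = 0.2273.

0.2273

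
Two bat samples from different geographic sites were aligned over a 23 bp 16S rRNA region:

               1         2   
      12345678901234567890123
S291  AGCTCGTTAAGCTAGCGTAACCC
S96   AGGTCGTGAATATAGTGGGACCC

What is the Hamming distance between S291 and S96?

7

Mismatches occur at site 3 (C→G), site 8 (T→G), site 11 (G→T), site 12 (C→A), site 16 (C→T), site 18 (T→G), site 19 (A→G).
That gives 7 mismatches out of 23 aligned sites, so the Hamming distance is 7.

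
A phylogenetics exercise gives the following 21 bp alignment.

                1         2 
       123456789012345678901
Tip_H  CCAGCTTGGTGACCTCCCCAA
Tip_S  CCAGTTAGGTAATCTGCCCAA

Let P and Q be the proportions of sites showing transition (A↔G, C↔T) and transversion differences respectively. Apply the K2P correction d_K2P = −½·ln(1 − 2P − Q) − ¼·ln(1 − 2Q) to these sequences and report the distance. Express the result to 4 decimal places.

Differing sites — 5:C/T (Ti); 7:T/A (Tv); 11:G/A (Ti); 13:C/T (Ti); 16:C/G (Tv).
Of the 5 differences, 3 transitions and 2 transversions over 21 sites: P = 3/21 = 0.142857, Q = 2/21 = 0.095238.
d = −0.5·ln(0.619048) − 0.25·ln(0.809524) = −0.5·(-0.479572) − 0.25·(-0.211309) = 0.2926.

0.2926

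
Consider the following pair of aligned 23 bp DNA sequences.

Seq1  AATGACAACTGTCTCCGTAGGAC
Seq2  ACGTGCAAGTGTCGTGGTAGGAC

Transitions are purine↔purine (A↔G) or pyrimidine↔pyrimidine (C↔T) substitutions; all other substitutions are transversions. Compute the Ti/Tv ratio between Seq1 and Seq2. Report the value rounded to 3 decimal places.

Mismatches occur at site 2 (A↔C, transversion), site 3 (T↔G, transversion), site 4 (G↔T, transversion), site 5 (A↔G, transition), site 9 (C↔G, transversion), site 14 (T↔G, transversion), site 15 (C↔T, transition), site 16 (C↔G, transversion).
Of the 8 differences, 2 transitions and 6 transversions, so Ti/Tv = 2/6 = 0.333.

0.333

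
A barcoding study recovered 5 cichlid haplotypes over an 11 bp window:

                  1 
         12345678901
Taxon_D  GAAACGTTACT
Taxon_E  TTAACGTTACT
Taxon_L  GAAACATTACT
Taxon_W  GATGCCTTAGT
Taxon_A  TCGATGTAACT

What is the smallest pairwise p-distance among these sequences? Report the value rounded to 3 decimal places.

0.091

Pairwise Hamming distances:
  Taxon_D vs Taxon_E: 2
  Taxon_D vs Taxon_L: 1
  Taxon_D vs Taxon_W: 4
  Taxon_D vs Taxon_A: 5
  Taxon_E vs Taxon_L: 3
  Taxon_E vs Taxon_W: 6
  Taxon_E vs Taxon_A: 4
  Taxon_L vs Taxon_W: 4
  Taxon_L vs Taxon_A: 6
  Taxon_W vs Taxon_A: 8
The smallest is 1 mismatch, between Taxon_D and Taxon_L; p = 1/11 = 0.091.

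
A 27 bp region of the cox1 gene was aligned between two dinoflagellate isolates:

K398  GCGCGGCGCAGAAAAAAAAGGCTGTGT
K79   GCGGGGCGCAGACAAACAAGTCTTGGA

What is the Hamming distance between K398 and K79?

The sequences differ at positions 4 (C/G), 13 (A/C), 17 (A/C), 21 (G/T), 24 (G/T), 25 (T/G), 27 (T/A).
That gives 7 mismatches out of 27 aligned sites, so the Hamming distance is 7.

7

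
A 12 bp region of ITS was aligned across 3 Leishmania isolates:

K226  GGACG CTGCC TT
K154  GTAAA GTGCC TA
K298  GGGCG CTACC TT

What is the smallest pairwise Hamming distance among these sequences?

Pairwise Hamming distances:
  K226 vs K154: 5
  K226 vs K298: 2
  K154 vs K298: 7
The smallest is 2, between K226 and K298.

2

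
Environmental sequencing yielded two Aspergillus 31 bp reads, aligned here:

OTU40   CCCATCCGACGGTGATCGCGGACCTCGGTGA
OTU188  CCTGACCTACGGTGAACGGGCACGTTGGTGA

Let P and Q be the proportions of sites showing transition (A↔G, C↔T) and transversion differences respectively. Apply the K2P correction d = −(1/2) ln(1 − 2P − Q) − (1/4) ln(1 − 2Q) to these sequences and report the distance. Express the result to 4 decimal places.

0.3672

Differing sites — 3:C/T (Ti); 4:A/G (Ti); 5:T/A (Tv); 8:G/T (Tv); 16:T/A (Tv); 19:C/G (Tv); 21:G/C (Tv); 24:C/G (Tv); 26:C/T (Ti).
Of the 9 differences, 3 transitions and 6 transversions over 31 sites: P = 3/31 = 0.096774, Q = 6/31 = 0.193548.
d = −0.5·ln(0.612904) − 0.25·ln(0.612904) = −0.5·(-0.489547) − 0.25·(-0.489547) = 0.3672.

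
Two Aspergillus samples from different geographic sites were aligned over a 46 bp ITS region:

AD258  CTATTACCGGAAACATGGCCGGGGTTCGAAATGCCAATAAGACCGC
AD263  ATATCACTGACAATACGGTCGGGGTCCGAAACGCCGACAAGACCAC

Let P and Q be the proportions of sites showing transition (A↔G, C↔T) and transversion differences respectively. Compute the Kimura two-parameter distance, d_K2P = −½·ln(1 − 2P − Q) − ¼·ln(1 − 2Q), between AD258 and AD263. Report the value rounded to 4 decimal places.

0.3915

The sequences differ at positions 1 (C/A, transversion), 5 (T/C, transition), 8 (C/T, transition), 10 (G/A, transition), 11 (A/C, transversion), 14 (C/T, transition), 16 (T/C, transition), 19 (C/T, transition), 26 (T/C, transition), 32 (T/C, transition), 36 (A/G, transition), 38 (T/C, transition), 45 (G/A, transition).
Of the 13 differences, 11 transitions and 2 transversions over 46 sites: P = 11/46 = 0.239130, Q = 2/46 = 0.043478.
d = −0.5·ln(0.478262) − 0.25·ln(0.913044) = −0.5·(-0.737597) − 0.25·(-0.090971) = 0.3915.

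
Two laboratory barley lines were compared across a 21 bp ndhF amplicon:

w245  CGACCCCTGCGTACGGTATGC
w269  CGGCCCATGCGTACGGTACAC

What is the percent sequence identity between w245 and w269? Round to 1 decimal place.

Mismatches occur at site 3 (A→G), site 7 (C→A), site 19 (T→C), site 20 (G→A).
17 of the 21 sites match, so the percent identity is 17/21 × 100 = 81.0%.

81.0%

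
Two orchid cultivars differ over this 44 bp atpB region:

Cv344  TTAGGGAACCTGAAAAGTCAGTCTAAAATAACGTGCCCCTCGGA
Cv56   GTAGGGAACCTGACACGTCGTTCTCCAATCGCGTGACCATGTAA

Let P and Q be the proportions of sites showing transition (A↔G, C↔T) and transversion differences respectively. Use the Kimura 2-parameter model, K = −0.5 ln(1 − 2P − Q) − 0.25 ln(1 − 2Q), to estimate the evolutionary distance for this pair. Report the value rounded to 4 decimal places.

The sequences differ at positions 1 (T/G, transversion), 14 (A/C, transversion), 16 (A/C, transversion), 20 (A/G, transition), 21 (G/T, transversion), 25 (A/C, transversion), 26 (A/C, transversion), 30 (A/C, transversion), 31 (A/G, transition), 36 (C/A, transversion), 39 (C/A, transversion), 41 (C/G, transversion), 42 (G/T, transversion), 43 (G/A, transition).
Of the 14 differences, 3 transitions and 11 transversions over 44 sites: P = 3/44 = 0.068182, Q = 11/44 = 0.250000.
d = −0.5·ln(0.613636) − 0.25·ln(0.500000) = −0.5·(-0.488353) − 0.25·(-0.693147) = 0.4175.

0.4175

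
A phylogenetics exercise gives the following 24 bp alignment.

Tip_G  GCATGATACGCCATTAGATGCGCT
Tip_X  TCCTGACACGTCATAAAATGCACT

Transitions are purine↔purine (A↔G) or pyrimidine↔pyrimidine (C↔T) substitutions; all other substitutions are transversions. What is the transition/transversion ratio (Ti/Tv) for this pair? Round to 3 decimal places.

1.333

Differing sites — 1:G/T (Tv); 3:A/C (Tv); 7:T/C (Ti); 11:C/T (Ti); 15:T/A (Tv); 17:G/A (Ti); 22:G/A (Ti).
Of the 7 differences, 4 transitions and 3 transversions, so Ti/Tv = 4/3 = 1.333.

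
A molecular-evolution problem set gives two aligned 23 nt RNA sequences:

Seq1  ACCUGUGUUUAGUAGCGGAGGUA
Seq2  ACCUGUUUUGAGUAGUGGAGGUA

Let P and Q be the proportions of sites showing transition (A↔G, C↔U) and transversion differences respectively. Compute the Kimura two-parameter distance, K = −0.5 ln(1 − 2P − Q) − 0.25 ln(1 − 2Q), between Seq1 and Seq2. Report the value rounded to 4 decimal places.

0.1433

Mismatches occur at site 7 (G/U, transversion), site 10 (U/G, transversion), site 16 (C/U, transition).
Of the 3 differences, 1 transition and 2 transversions over 23 sites: P = 1/23 = 0.043478, Q = 2/23 = 0.086957.
d = −0.5·ln(0.826087) − 0.25·ln(0.826086) = −0.5·(-0.191055) − 0.25·(-0.191056) = 0.1433.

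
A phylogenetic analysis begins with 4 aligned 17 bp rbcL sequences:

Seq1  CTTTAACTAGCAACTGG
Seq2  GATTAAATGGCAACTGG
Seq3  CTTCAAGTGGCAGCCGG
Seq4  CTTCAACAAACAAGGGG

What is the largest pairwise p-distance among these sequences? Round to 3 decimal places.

Pairwise Hamming distances:
  Seq1 vs Seq2: 4
  Seq1 vs Seq3: 5
  Seq1 vs Seq4: 5
  Seq2 vs Seq3: 6
  Seq2 vs Seq4: 9
  Seq3 vs Seq4: 7
The largest is 9 mismatches, between Seq2 and Seq4; p = 9/17 = 0.529.

0.529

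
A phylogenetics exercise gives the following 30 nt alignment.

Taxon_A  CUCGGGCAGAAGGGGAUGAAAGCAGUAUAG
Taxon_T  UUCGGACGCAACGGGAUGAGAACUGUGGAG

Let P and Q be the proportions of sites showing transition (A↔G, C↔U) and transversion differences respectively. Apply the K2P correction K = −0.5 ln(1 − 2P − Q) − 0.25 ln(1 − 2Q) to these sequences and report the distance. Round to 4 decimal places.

Mismatches occur at site 1 (C↔U, transition), site 6 (G↔A, transition), site 8 (A↔G, transition), site 9 (G↔C, transversion), site 12 (G↔C, transversion), site 20 (A↔G, transition), site 22 (G↔A, transition), site 24 (A↔U, transversion), site 27 (A↔G, transition), site 28 (U↔G, transversion).
Of the 10 differences, 6 transitions and 4 transversions over 30 sites: P = 6/30 = 0.200000, Q = 4/30 = 0.133333.
d = −0.5·ln(0.466667) − 0.25·ln(0.733334) = −0.5·(-0.762139) − 0.25·(-0.310154) = 0.4586.

0.4586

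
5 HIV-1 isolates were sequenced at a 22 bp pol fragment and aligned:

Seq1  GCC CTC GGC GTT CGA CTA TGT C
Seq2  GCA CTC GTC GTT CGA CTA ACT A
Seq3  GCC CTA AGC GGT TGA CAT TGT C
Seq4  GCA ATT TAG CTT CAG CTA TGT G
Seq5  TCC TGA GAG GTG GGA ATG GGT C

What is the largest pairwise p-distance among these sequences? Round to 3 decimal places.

0.682

Pairwise Hamming distances:
  Seq1 vs Seq2: 5
  Seq1 vs Seq3: 6
  Seq1 vs Seq4: 10
  Seq1 vs Seq5: 11
  Seq2 vs Seq3: 11
  Seq2 vs Seq4: 11
  Seq2 vs Seq5: 14
  Seq3 vs Seq4: 14
  Seq3 vs Seq5: 13
  Seq4 vs Seq5: 15
The largest is 15 mismatches, between Seq4 and Seq5; p = 15/22 = 0.682.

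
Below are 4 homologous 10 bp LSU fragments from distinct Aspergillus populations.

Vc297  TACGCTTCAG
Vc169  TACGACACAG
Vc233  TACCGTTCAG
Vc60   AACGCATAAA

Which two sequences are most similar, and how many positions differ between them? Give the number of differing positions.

2

Pairwise Hamming distances:
  Vc297 vs Vc169: 3
  Vc297 vs Vc233: 2
  Vc297 vs Vc60: 4
  Vc169 vs Vc233: 4
  Vc169 vs Vc60: 6
  Vc233 vs Vc60: 6
The smallest is 2, between Vc297 and Vc233.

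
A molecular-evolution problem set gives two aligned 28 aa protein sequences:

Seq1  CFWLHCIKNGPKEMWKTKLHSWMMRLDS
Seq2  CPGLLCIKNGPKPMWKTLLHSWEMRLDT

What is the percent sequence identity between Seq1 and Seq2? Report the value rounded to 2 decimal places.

Differing sites — 2:F/P; 3:W/G; 5:H/L; 13:E/P; 18:K/L; 23:M/E; 28:S/T.
21 of the 28 sites match, so the percent identity is 21/28 × 100 = 75.00%.

75.00%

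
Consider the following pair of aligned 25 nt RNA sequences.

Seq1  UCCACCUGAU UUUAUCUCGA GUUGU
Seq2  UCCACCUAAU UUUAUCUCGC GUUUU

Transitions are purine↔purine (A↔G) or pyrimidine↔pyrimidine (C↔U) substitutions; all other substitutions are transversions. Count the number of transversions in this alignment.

Mismatches occur at site 8 (G→A, transition), site 20 (A→C, transversion), site 24 (G→U, transversion).
Of the 3 differences, 1 transition and 2 transversions, so the answer is 2.

2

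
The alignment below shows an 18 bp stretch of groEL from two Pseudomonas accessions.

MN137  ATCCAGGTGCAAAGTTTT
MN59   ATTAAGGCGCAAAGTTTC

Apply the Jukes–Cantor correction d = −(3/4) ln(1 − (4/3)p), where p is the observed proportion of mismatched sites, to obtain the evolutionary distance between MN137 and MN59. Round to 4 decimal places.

0.2635

Differing sites — 3:C/T; 4:C/A; 8:T/C; 18:T/C.
p = 4/18 = 0.222222.
d = −0.75 · ln(1 − (4/3)·0.222222) = −0.75 · ln(0.703704) = −0.75 · (-0.351397) = 0.2635.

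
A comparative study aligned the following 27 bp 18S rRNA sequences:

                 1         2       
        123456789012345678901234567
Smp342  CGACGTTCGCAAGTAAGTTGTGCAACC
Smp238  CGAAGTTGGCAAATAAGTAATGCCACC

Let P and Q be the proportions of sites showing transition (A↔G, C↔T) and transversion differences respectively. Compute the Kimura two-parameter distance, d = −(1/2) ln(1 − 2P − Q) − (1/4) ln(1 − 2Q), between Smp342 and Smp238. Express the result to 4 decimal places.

The sequences differ at positions 4 (C/A, transversion), 8 (C/G, transversion), 13 (G/A, transition), 19 (T/A, transversion), 20 (G/A, transition), 24 (A/C, transversion).
Of the 6 differences, 2 transitions and 4 transversions over 27 sites: P = 2/27 = 0.074074, Q = 4/27 = 0.148148.
d = −0.5·ln(0.703704) − 0.25·ln(0.703704) = −0.5·(-0.351397) − 0.25·(-0.351397) = 0.2635.

0.2635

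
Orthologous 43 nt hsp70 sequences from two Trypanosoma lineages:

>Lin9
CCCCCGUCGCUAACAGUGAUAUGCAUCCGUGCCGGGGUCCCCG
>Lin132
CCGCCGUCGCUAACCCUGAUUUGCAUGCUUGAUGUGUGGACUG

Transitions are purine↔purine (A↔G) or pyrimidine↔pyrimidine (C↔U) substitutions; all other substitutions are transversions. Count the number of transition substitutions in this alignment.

2

Differing sites — 3:C/G (Tv); 15:A/C (Tv); 16:G/C (Tv); 21:A/U (Tv); 27:C/G (Tv); 29:G/U (Tv); 32:C/A (Tv); 33:C/U (Ti); 35:G/U (Tv); 37:G/U (Tv); 38:U/G (Tv); 39:C/G (Tv); 40:C/A (Tv); 42:C/U (Ti).
Of the 14 differences, 2 transitions and 12 transversions, so the answer is 2.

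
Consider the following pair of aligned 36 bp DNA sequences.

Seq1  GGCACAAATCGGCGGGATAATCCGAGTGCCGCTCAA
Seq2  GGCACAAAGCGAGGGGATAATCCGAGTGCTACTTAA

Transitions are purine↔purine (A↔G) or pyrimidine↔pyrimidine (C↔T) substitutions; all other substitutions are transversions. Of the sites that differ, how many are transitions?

Mismatches occur at site 9 (T/G, transversion), site 12 (G/A, transition), site 13 (C/G, transversion), site 30 (C/T, transition), site 31 (G/A, transition), site 34 (C/T, transition).
Of the 6 differences, 4 transitions and 2 transversions, so the answer is 4.

4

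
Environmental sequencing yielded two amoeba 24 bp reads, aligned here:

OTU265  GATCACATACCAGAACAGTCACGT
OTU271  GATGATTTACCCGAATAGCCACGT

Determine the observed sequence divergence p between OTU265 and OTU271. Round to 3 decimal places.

0.250

Mismatches occur at site 4 (C↔G), site 6 (C↔T), site 7 (A↔T), site 12 (A↔C), site 16 (C↔T), site 19 (T↔C).
There are 6 differences over 24 sites, so p = 6/24 = 0.250.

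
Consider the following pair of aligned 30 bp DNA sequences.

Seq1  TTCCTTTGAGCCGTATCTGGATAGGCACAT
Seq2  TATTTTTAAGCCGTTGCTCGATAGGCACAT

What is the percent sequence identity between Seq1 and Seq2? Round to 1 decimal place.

76.7%

Differing sites — 2:T/A; 3:C/T; 4:C/T; 8:G/A; 15:A/T; 16:T/G; 19:G/C.
23 of the 30 sites match, so the percent identity is 23/30 × 100 = 76.7%.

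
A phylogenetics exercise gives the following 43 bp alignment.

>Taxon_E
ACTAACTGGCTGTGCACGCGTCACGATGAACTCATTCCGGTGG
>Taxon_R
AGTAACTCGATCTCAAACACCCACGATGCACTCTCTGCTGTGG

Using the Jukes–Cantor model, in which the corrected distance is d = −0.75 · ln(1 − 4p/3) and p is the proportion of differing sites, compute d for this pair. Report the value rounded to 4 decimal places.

Mismatches occur at site 2 (C/G), site 8 (G/C), site 10 (C/A), site 12 (G/C), site 14 (G/C), site 15 (C/A), site 17 (C/A), site 18 (G/C), site 19 (C/A), site 20 (G/C), site 21 (T/C), site 29 (A/C), site 34 (A/T), site 35 (T/C), site 37 (C/G), site 39 (G/T).
p = 16/43 = 0.372093.
d = −0.75 · ln(1 − (4/3)·0.372093) = −0.75 · ln(0.503876) = −0.75 · (-0.685425) = 0.5141.

0.5141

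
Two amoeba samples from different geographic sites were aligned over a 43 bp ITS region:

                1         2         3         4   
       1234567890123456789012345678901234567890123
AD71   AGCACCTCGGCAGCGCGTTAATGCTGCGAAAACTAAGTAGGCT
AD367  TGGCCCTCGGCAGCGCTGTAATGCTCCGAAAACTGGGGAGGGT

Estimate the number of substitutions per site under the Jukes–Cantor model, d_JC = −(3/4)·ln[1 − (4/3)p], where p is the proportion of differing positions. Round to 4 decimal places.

Differing sites — 1:A/T; 3:C/G; 4:A/C; 17:G/T; 18:T/G; 26:G/C; 35:A/G; 36:A/G; 38:T/G; 42:C/G.
p = 10/43 = 0.232558.
d = −0.75 · ln(1 − (4/3)·0.232558) = −0.75 · ln(0.689923) = −0.75 · (-0.371175) = 0.2784.

0.2784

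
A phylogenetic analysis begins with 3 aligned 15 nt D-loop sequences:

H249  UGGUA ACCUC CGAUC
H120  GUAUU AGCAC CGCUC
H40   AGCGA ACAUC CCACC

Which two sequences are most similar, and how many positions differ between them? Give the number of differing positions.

Pairwise Hamming distances:
  H249 vs H120: 7
  H249 vs H40: 6
  H120 vs H40: 11
The smallest is 6, between H249 and H40.

6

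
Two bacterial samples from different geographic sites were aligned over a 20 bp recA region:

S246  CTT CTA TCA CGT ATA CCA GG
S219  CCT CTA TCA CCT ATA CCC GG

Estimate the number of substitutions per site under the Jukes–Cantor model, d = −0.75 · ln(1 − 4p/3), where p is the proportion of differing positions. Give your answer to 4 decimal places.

0.1674

Mismatches occur at site 2 (T/C), site 11 (G/C), site 18 (A/C).
p = 3/20 = 0.150000.
d = −0.75 · ln(1 − (4/3)·0.150000) = −0.75 · ln(0.800000) = −0.75 · (-0.223144) = 0.1674.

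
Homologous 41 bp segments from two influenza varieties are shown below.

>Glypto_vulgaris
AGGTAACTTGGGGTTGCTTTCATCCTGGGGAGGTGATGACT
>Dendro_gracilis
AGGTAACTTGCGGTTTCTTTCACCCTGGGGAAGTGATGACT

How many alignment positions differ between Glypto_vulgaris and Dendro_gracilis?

Differing sites — 11:G/C; 16:G/T; 23:T/C; 32:G/A.
That gives 4 mismatches out of 41 aligned sites, so the Hamming distance is 4.

4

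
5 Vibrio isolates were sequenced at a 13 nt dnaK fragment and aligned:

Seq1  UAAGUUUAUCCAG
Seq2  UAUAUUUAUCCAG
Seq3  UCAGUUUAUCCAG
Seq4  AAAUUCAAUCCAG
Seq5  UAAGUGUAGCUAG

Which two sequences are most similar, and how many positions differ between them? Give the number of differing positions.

Pairwise Hamming distances:
  Seq1 vs Seq2: 2
  Seq1 vs Seq3: 1
  Seq1 vs Seq4: 4
  Seq1 vs Seq5: 3
  Seq2 vs Seq3: 3
  Seq2 vs Seq4: 5
  Seq2 vs Seq5: 5
  Seq3 vs Seq4: 5
  Seq3 vs Seq5: 4
  Seq4 vs Seq5: 6
The smallest is 1, between Seq1 and Seq3.

1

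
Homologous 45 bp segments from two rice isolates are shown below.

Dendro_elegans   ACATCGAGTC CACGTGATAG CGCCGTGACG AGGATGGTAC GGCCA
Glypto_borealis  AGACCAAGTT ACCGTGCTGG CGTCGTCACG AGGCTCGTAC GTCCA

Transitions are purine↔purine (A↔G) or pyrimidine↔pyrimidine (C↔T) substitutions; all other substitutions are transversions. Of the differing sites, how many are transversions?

Mismatches occur at site 2 (C↔G, transversion), site 4 (T↔C, transition), site 6 (G↔A, transition), site 10 (C↔T, transition), site 11 (C↔A, transversion), site 12 (A↔C, transversion), site 17 (A↔C, transversion), site 19 (A↔G, transition), site 23 (C↔T, transition), site 27 (G↔C, transversion), site 34 (A↔C, transversion), site 36 (G↔C, transversion), site 42 (G↔T, transversion).
Of the 13 differences, 5 transitions and 8 transversions, so the answer is 8.

8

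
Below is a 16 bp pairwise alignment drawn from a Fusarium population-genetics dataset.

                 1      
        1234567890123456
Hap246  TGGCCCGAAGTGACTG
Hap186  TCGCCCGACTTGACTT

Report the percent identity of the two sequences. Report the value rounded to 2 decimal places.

Differing sites — 2:G/C; 9:A/C; 10:G/T; 16:G/T.
12 of the 16 sites match, so the percent identity is 12/16 × 100 = 75.00%.

75.00%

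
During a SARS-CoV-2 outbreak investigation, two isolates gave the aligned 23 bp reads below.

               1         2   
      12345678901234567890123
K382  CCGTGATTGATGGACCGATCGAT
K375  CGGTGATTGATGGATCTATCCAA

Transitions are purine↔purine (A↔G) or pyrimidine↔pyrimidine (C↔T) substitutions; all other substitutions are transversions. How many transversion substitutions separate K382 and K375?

Mismatches occur at site 2 (C→G, transversion), site 15 (C→T, transition), site 17 (G→T, transversion), site 21 (G→C, transversion), site 23 (T→A, transversion).
Of the 5 differences, 1 transition and 4 transversions, so the answer is 4.

4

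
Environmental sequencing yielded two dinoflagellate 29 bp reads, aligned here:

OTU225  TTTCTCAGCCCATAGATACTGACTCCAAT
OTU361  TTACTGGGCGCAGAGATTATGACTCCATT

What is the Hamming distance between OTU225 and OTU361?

8

Mismatches occur at site 3 (T/A), site 6 (C/G), site 7 (A/G), site 10 (C/G), site 13 (T/G), site 18 (A/T), site 19 (C/A), site 28 (A/T).
That gives 8 mismatches out of 29 aligned sites, so the Hamming distance is 8.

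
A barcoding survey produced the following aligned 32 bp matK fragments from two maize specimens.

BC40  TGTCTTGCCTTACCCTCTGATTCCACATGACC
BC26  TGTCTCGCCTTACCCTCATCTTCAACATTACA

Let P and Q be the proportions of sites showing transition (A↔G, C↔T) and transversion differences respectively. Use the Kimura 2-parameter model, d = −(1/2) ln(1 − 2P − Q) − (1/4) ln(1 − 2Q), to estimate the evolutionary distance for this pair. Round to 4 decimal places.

The sequences differ at positions 6 (T/C, transition), 18 (T/A, transversion), 19 (G/T, transversion), 20 (A/C, transversion), 24 (C/A, transversion), 29 (G/T, transversion), 32 (C/A, transversion).
Of the 7 differences, 1 transition and 6 transversions over 32 sites: P = 1/32 = 0.031250, Q = 6/32 = 0.187500.
d = −0.5·ln(0.750000) − 0.25·ln(0.625000) = −0.5·(-0.287682) − 0.25·(-0.470004) = 0.2613.

0.2613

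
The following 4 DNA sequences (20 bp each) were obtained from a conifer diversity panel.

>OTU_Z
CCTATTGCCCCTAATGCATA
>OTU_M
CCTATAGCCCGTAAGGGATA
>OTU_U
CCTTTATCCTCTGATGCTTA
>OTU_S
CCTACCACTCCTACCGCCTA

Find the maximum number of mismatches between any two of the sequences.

10

Pairwise Hamming distances:
  OTU_Z vs OTU_M: 4
  OTU_Z vs OTU_U: 6
  OTU_Z vs OTU_S: 7
  OTU_M vs OTU_U: 8
  OTU_M vs OTU_S: 9
  OTU_U vs OTU_S: 10
The largest is 10, between OTU_U and OTU_S.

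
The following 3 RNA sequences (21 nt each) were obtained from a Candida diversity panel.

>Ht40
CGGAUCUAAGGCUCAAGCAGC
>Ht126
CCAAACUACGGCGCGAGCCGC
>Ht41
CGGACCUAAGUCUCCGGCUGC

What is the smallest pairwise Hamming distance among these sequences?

5

Pairwise Hamming distances:
  Ht40 vs Ht126: 7
  Ht40 vs Ht41: 5
  Ht126 vs Ht41: 9
The smallest is 5, between Ht40 and Ht41.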